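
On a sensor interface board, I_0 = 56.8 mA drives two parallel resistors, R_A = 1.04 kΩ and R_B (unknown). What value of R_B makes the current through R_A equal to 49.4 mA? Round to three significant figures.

R_B ≈ 6.94 kΩ

In a two-way split, I_A/I_0 = R_B/(R_A + R_B).
With f = 0.8697, R_B = R_A · f/(1−f) = 1.04 × 6.676 = 6.943 kΩ.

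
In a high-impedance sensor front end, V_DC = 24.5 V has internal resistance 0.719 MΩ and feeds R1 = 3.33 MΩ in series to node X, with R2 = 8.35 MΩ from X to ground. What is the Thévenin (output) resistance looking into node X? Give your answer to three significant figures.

R1' = 0.719 + 3.33 = 4.049 MΩ (source resistance + R1).
With V_DC suppressed (replaced by a short), R_th = R1' ‖ R2 = (4.049 × 8.35)/(4.049 + 8.35) = 2.727 MΩ.

R_th ≈ 2.73 MΩ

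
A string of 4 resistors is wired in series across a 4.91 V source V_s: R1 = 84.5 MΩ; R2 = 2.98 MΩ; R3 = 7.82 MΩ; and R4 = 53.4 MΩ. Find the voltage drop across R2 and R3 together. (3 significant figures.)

V ≈ 0.357 V

Series total: ΣR = 84.5 + 2.98 + 7.82 + 53.4 = 148.7 MΩ.
R_{R2..R3} = 2.98 + 7.82 = 10.80 MΩ.
By the voltage-divider rule, V = 4.91 × 10.80/148.7 = 0.3566 V.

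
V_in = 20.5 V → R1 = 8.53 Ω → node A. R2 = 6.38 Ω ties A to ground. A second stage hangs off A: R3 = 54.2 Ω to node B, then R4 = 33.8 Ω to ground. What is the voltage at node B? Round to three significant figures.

Looking into the second stage from A: R3 + R4 = 88.00 Ω appears in parallel with R2.
Effective lower resistance at A: R2 ‖ 88.00 = 5.949 Ω.
So V_A = 20.5 × 0.4109 = 8.423 V.
Stage 2 is unloaded, so V_B = V_A · R4/(R3+R4) = 8.423 × 33.8/88.00 = 3.235 V.

V_B ≈ 3.24 V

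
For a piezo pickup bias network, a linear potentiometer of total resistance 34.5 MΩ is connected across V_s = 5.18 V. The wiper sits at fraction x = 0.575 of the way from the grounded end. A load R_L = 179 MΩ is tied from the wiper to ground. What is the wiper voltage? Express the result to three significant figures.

Split the track: R_lower = x·R_p = 19.84 MΩ, R_upper = (1−x)·R_p = 14.66 MΩ.
(x·R_p) ‖ R_L = 17.86 MΩ.
Loaded-divider output: V_out = 5.18 × 0.5491 = 2.845 V.

V_out ≈ 2.84 V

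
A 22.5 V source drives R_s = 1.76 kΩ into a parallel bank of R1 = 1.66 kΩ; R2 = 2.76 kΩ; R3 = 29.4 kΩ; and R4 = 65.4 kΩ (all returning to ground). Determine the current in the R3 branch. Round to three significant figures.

I ≈ 0.275 mA

Equivalent of the parallel group: R_p = 0.9862 kΩ.
Node voltage V_A = V_supply · R_p/(R_s + R_p) = 22.5 × 0.3591 = 8.080 V.
Branch current I = V_A/R3 = 8.080/29.4 = 0.2748 mA.
(Check via current divider: I_total = 8.193 mA; share G_k/ΣG = 0.03354 → same result.)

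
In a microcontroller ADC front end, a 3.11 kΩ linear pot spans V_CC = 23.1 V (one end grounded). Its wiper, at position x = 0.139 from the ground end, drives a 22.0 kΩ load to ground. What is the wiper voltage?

Split the track: R_lower = x·R_p = 0.4323 kΩ, R_upper = (1−x)·R_p = 2.678 kΩ.
(x·R_p) ‖ R_L = 0.4240 kΩ.
Then V_out = V_CC · 0.4240/(2.678 + 0.4240) = 3.157 V.

V_out ≈ 3.16 V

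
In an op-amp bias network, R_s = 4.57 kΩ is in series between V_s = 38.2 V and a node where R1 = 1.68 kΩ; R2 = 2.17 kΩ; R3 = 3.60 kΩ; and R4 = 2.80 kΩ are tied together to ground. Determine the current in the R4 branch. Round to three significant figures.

I ≈ 1.56 mA

Combine the parallel branches: R_p = (1/1.68 + 1/2.17 + 1/3.60 + 1/2.80)⁻¹ = 0.5914 kΩ.
V_A = 38.2 × 0.5914/5.161 = 4.377 V.
Branch current I = V_A/R4 = 4.377/2.80 = 1.563 mA.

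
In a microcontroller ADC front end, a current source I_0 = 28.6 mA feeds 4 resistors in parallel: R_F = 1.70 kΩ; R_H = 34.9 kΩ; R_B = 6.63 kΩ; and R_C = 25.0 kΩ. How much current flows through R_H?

I ≈ 1.01 mA

ΣG = 1/1.70 + 1/34.9 + 1/6.63 + 1/25.0 = 0.8077.
R_H takes the fraction G_k/ΣG = 0.02865/0.8077 = 0.03547, so I = 28.6 × 0.03547 = 1.015 mA.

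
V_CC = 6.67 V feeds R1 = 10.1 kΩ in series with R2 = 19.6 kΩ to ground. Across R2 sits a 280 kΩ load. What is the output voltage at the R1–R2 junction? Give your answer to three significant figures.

V_out ≈ 4.30 V

The load sits in parallel with R2, giving an effective lower resistance R2' = R2·R_L/(R2+R_L) = 18.32 kΩ.
Voltage divider with the loaded lower leg: V_out = 6.67 × 18.32/(10.1 + 18.32) = 6.67 × 0.6446 = 4.299 V.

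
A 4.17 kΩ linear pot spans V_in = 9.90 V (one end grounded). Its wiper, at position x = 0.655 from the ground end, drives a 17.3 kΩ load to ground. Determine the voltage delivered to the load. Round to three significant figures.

Split the track: R_lower = x·R_p = 2.731 kΩ, R_upper = (1−x)·R_p = 1.439 kΩ.
R_L loads the lower segment: effective lower R = 2.359 kΩ.
V_out = 9.90 × 2.359/(1.439 + 2.359) = 6.150 V.
(Unloaded: V_out = x·V_in = 6.48 V.)

V_out ≈ 6.15 V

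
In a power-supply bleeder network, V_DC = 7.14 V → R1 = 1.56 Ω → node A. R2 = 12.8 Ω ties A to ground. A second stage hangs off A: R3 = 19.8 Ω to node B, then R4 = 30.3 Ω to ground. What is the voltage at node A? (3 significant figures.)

V_A ≈ 6.19 V

The second stage (R3 + R4 = 50.10 Ω) loads node A in parallel with R2.
Effective lower resistance at A: R2 ‖ 50.10 = 10.20 Ω.
V_A = 7.14 × 10.20/(1.56 + 10.20) = 6.192 V.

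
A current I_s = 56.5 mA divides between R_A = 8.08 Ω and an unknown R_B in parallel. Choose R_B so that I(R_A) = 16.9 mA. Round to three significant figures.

Two-branch current divider: I_A = I_s · R_B/(R_A + R_B).
16.9/56.5 = R_B/(R_A + R_B) → R_B = R_A · (0.2991)/(1 − 0.2991) = 8.08 × 0.4268 = 3.448 Ω.

R_B ≈ 3.45 Ω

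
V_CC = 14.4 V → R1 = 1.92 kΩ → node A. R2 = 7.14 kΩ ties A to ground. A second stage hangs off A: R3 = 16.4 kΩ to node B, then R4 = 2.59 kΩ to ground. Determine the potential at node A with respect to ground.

V_A ≈ 10.5 V

Node A sees R2 in parallel with the series input of stage 2, R3 + R4 = 18.99 kΩ.
Effective lower resistance at A: R2 ‖ 18.99 = 5.189 kΩ.
So V_A = 14.4 × 0.7299 = 10.51 V.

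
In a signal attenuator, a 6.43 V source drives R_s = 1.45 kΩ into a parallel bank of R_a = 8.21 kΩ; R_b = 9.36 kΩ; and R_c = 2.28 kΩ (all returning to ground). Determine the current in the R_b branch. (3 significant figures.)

Parallel bank: R_p = 1/(1/8.21 + 1/9.36 + 1/2.28) = 1.499 kΩ.
V_A by voltage divider: V_A = 6.43 × 1.499/(1.45 + 1.499) = 3.268 V.
I(R_b) = V_A / R_b = 3.268/9.36 = 0.3492 mA.

I ≈ 0.349 mA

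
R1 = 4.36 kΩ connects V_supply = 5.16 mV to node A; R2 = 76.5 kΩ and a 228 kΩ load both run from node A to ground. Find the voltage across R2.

V_out ≈ 4.80 mV

The load sits in parallel with R2, giving an effective lower resistance R2' = R2·R_L/(R2+R_L) = 57.28 kΩ.
Voltage divider with the loaded lower leg: V_out = 5.16 × 57.28/(4.36 + 57.28) = 5.16 × 0.9293 = 4.795 mV.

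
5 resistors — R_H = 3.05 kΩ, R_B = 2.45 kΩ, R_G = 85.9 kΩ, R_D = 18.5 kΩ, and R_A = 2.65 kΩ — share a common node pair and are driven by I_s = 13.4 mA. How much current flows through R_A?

ΣG = 1/3.05 + 1/2.45 + 1/85.9 + 1/18.5 + 1/2.65 = 1.179.
R_A takes the fraction G_k/ΣG = 0.3774/1.179 = 0.3200, so I = 13.4 × 0.3200 = 4.289 mA.

I ≈ 4.29 mA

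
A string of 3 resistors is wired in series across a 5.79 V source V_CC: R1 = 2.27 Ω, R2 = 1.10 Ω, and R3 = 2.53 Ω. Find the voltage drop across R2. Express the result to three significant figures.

ΣR = 2.27 + 1.10 + 2.53 = 5.900 Ω.
V = V_CC · R/ΣR = 5.79 × 0.1864 = 1.079 V.

V ≈ 1.08 V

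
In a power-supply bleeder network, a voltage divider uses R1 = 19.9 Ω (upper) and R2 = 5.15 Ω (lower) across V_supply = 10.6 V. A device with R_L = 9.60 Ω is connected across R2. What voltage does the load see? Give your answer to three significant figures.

V_out ≈ 1.53 V

First combine the lower leg with the load: R2 ‖ R_L = 3.352 Ω.
Then V_out = V_supply · R2'/(R1 + R2') = 10.6 × 3.352/23.25 = 1.528 V.
(Unloaded it would be 2.18 V; the load pulls it down.)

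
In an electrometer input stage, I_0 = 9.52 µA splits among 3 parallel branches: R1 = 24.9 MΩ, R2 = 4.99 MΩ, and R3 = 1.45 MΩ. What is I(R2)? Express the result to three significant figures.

I ≈ 2.05 µA

ΣG = 1/24.9 + 1/4.99 + 1/1.45 = 0.9302.
Current divider: I(R2) = I_0 · G_k/ΣG = 9.52 × (0.2004/0.9302) = 9.52 × 0.2154 = 2.051 µA.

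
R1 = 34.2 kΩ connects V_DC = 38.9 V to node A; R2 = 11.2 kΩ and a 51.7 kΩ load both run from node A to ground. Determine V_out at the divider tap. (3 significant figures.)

V_out ≈ 8.25 V

The load sits in parallel with R2, giving an effective lower resistance R2' = R2·R_L/(R2+R_L) = 9.206 kΩ.
Now apply the divider: V_out = 38.9 × 0.2121 = 8.250 V.
(Unloaded it would be 9.60 V; the load pulls it down.)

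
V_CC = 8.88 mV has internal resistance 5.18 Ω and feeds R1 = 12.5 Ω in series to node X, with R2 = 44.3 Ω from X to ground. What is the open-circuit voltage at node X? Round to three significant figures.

V_th ≈ 6.35 mV

R1' = 5.18 + 12.5 = 17.68 Ω (source resistance + R1).
With X open, the divider is unloaded: V_th = 8.88 × 44.3/61.98 = 6.347 mV.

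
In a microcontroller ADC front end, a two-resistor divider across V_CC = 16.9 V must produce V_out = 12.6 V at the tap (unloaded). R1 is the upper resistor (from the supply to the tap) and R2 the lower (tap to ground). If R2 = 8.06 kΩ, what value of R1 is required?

The divider ratio is R2/(R1+R2) = 12.6/16.9 = 0.7456.
R1 = R2·(1/k − 1) = 8.06 × 0.3413 = 2.751 kΩ.

R1 ≈ 2.75 kΩ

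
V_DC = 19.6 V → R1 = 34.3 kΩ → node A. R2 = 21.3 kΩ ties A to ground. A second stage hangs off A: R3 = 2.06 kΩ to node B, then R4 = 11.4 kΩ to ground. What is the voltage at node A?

Looking into the second stage from A: R3 + R4 = 13.46 kΩ appears in parallel with R2.
Effective lower resistance at A: R2 ‖ 13.46 = 8.248 kΩ.
First divider: V_A = V_DC · 8.248/(34.3 + 8.248) = 3.799 V.

V_A ≈ 3.80 V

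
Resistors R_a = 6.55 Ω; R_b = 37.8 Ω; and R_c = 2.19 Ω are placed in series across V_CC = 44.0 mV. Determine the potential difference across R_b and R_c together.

ΣR = 6.55 + 37.8 + 2.19 = 46.54 Ω.
R_{R_b..R_c} = 37.8 + 2.19 = 39.99 Ω.
V = V_CC · R/ΣR = 44.0 × 0.8593 = 37.81 mV.

V ≈ 37.8 mV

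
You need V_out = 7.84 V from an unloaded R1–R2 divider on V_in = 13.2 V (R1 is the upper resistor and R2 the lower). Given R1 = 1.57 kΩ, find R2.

The divider ratio is R2/(R1+R2) = 7.84/13.2 = 0.5939.
So R2 = R1 · V_out/(V_in − V_out) = 1.57 × 7.84/(13.2 − 7.84) = 1.57 × 1.463 = 2.296 kΩ.

R2 ≈ 2.30 kΩ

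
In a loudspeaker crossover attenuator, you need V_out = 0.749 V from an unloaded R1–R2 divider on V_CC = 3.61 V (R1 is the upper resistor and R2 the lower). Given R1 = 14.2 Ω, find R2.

R2 ≈ 3.72 Ω

The divider ratio is R2/(R1+R2) = 0.749/3.61 = 0.2075.
R2 = R1 · 0.2075/(1 − 0.2075) = 3.718 Ω.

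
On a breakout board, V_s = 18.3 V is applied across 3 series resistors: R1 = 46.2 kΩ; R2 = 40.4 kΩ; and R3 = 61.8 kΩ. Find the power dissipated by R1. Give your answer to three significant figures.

P ≈ 0.703 mW

The common current is I = 18.3/148.4 = 0.1233 mA.
P(R1) = I²·R1 = (0.1233)² × 46.2 = 0.7025 mW.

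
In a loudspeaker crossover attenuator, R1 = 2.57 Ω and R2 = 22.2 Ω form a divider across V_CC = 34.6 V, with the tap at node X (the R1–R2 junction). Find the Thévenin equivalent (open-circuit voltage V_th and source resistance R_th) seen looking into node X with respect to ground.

Open-circuit (no load on X): V_th = V_CC · R2/(R1 + R2) = 34.6 × 22.2/(2.570 + 22.2) = 31.01 V.
Zeroing V_CC shorts the top of R1 to ground, so R_th = R1 ‖ R2 = 2.303 Ω.

V_th ≈ 31.0 V, R_th ≈ 2.30 Ω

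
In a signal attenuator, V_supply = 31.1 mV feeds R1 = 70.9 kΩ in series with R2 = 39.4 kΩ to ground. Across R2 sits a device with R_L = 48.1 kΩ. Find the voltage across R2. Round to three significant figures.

The load sits in parallel with R2, giving an effective lower resistance R2' = R2·R_L/(R2+R_L) = 21.66 kΩ.
Then V_out = V_supply · R2'/(R1 + R2') = 31.1 × 21.66/92.56 = 7.277 mV.

V_out ≈ 7.28 mV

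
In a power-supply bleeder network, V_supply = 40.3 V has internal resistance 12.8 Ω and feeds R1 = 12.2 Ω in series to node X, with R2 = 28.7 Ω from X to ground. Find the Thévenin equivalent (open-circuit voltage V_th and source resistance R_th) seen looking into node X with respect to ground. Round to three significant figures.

R1' = 12.8 + 12.2 = 25.00 Ω (source resistance + R1).
Open-circuit (no load on X): V_th = V_supply · R2/(R1' + R2) = 40.3 × 28.7/(25.00 + 28.7) = 21.54 V.
Looking into X with the source shorted: R_th = R1'·R2/(R1'+R2) = 25.00 × 28.7/53.70 = 13.36 Ω.

V_th ≈ 21.5 V, R_th ≈ 13.4 Ω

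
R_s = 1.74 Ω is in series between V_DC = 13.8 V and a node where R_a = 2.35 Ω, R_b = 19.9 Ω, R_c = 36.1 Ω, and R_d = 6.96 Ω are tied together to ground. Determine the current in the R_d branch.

Combine the parallel branches: R_p = (1/2.35 + 1/19.9 + 1/36.1 + 1/6.96)⁻¹ = 1.545 Ω.
V_A by voltage divider: V_A = 13.8 × 1.545/(1.74 + 1.545) = 6.491 V.
Branch current I = V_A/R_d = 6.491/6.96 = 0.9326 A.
(Check via current divider: I_total = 4.201 A; share G_k/ΣG = 0.2220 → same result.)

I ≈ 0.933 A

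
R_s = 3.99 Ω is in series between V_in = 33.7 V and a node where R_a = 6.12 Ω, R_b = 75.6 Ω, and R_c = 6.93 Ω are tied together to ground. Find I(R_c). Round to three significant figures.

Combine the parallel branches: R_p = (1/6.12 + 1/75.6 + 1/6.93)⁻¹ = 3.116 Ω.
V_A by voltage divider: V_A = 33.7 × 3.116/(3.99 + 3.116) = 14.78 V.
I(R_c) = V_A / R_c = 14.78/6.93 = 2.132 A.
(Check via current divider: I_total = 4.742 A; share G_k/ΣG = 0.4496 → same result.)

I ≈ 2.13 A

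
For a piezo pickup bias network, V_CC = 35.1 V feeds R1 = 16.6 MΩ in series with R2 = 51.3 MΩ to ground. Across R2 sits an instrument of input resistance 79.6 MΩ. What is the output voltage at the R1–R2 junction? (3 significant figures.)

R2 ‖ R_L = (51.3 × 79.6)/(51.3 + 79.6) = 31.20 MΩ.
Now apply the divider: V_out = 35.1 × 0.6527 = 22.91 V.
(Unloaded it would be 26.5 V; the load pulls it down.)

V_out ≈ 22.9 V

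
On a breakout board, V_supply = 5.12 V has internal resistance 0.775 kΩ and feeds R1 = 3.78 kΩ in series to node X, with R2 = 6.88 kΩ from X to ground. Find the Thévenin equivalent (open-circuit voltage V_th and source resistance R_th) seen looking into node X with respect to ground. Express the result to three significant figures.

R1' = 0.775 + 3.78 = 4.555 kΩ (source resistance + R1).
V_th is the unloaded tap voltage: V_supply · R2/(R1'+R2) = 5.12 × 0.6017 = 3.081 V.
With V_supply suppressed (replaced by a short), R_th = R1' ‖ R2 = (4.555 × 6.88)/(4.555 + 6.88) = 2.741 kΩ.

V_th ≈ 3.08 V, R_th ≈ 2.74 kΩ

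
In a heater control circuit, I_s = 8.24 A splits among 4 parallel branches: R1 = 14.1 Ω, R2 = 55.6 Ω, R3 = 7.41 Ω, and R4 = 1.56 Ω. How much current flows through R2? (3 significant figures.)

I ≈ 0.171 A

Total conductance ΣG = 1/14.1 + 1/55.6 + 1/7.41 + 1/1.56 = 0.8649 (units of 1/Ω).
By the current-divider rule, I = I_s · G_k/ΣG = 8.24 × 0.02080 = 0.1714 A.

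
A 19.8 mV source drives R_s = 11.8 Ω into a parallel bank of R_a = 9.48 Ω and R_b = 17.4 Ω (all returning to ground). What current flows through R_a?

I ≈ 0.715 mA

Combine the parallel branches: R_p = (1/9.48 + 1/17.4)⁻¹ = 6.137 Ω.
V_A by voltage divider: V_A = 19.8 × 6.137/(11.8 + 6.137) = 6.774 mV.
Branch current I = V_A/R_a = 6.774/9.48 = 0.7146 mA.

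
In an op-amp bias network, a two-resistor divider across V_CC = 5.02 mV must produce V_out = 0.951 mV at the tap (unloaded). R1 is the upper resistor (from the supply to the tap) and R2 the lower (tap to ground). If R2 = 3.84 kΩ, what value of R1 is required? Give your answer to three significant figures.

The divider ratio is R2/(R1+R2) = 0.951/5.02 = 0.1894.
So R1 = R2 · (V_CC/V_out − 1) = 3.84 × (5.02/0.951 − 1) = 3.84 × 4.279 = 16.43 kΩ.

R1 ≈ 16.4 kΩ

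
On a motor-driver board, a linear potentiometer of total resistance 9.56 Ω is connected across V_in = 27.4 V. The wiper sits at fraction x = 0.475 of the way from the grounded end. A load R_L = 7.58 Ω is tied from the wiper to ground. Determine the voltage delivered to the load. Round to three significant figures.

V_out ≈ 9.90 V

Split the track: R_lower = x·R_p = 4.541 Ω, R_upper = (1−x)·R_p = 5.019 Ω.
(x·R_p) ‖ R_L = 2.840 Ω.
Then V_out = V_in · 2.840/(5.019 + 2.840) = 9.901 V.
(Unloaded: V_out = x·V_in = 13.0 V.)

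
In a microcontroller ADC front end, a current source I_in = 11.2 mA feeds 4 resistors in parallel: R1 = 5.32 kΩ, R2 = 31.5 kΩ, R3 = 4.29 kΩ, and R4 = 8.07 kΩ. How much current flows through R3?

Total conductance ΣG = 1/5.32 + 1/31.5 + 1/4.29 + 1/8.07 = 0.5767 (units of 1/kΩ).
By the current-divider rule, I = I_in · G_k/ΣG = 11.2 × 0.4042 = 4.527 mA.

I ≈ 4.53 mA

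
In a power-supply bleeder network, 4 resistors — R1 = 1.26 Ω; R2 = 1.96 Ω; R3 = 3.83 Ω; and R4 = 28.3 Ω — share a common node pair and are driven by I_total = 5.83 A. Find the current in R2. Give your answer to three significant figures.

Total conductance ΣG = 1/1.26 + 1/1.96 + 1/3.83 + 1/28.3 = 1.600 (units of 1/Ω).
Current divider: I(R2) = I_total · G_k/ΣG = 5.83 × (0.5102/1.600) = 5.83 × 0.3188 = 1.859 A.

I ≈ 1.86 A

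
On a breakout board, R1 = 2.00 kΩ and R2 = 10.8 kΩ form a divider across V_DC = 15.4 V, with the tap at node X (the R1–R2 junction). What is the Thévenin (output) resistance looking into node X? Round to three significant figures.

R_th ≈ 1.69 kΩ

Looking into X with the source shorted: R_th = R1·R2/(R1+R2) = 2.000 × 10.8/12.80 = 1.688 kΩ.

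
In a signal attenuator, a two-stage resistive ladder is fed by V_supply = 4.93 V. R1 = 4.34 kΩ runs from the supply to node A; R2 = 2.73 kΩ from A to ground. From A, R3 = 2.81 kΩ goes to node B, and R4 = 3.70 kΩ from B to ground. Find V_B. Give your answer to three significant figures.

Node A sees R2 in parallel with the series input of stage 2, R3 + R4 = 6.510 kΩ.
R2 ‖ (R3+R4) = 1.923 kΩ.
V_A = 4.93 × 1.923/(4.34 + 1.923) = 1.514 V.
Stage 2 is unloaded, so V_B = V_A · R4/(R3+R4) = 1.514 × 3.70/6.510 = 0.8605 V.

V_B ≈ 0.860 V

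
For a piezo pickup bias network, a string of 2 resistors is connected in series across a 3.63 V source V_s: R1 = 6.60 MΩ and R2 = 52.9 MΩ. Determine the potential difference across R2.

V ≈ 3.23 V

Total series resistance ΣR = 6.60 + 52.9 = 59.50 MΩ.
By the voltage-divider rule, V = 3.63 × 52.90/59.50 = 3.227 V.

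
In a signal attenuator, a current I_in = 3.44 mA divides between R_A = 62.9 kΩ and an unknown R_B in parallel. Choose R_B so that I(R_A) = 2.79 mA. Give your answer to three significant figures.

R_B ≈ 270 kΩ

The fraction through R_A equals R_B/(R_A+R_B).
2.79/3.44 = R_B/(R_A + R_B) → R_B = R_A · (0.8110)/(1 − 0.8110) = 62.9 × 4.292 = 270.0 kΩ.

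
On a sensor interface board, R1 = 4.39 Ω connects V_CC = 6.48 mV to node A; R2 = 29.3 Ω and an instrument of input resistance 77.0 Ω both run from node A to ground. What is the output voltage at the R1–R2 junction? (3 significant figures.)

V_out ≈ 5.37 mV

R2 ‖ R_L = (29.3 × 77.0)/(29.3 + 77.0) = 21.22 Ω.
Then V_out = V_CC · R2'/(R1 + R2') = 6.48 × 21.22/25.61 = 5.369 mV.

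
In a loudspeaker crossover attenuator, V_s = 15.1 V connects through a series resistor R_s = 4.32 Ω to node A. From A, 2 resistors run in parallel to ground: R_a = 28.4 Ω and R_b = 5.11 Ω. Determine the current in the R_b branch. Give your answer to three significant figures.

I ≈ 1.48 A

Parallel bank: R_p = 1/(1/28.4 + 1/5.11) = 4.331 Ω.
V_A = 15.1 × 4.331/8.651 = 7.559 V.
I(R_b) = V_A / R_b = 7.559/5.11 = 1.479 A.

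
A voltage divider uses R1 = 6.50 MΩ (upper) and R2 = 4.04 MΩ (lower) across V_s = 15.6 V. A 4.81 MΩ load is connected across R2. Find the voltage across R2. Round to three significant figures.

V_out ≈ 3.94 V

The load sits in parallel with R2, giving an effective lower resistance R2' = R2·R_L/(R2+R_L) = 2.196 MΩ.
Now apply the divider: V_out = 15.6 × 0.2525 = 3.939 V.
(Unloaded it would be 5.98 V; the load pulls it down.)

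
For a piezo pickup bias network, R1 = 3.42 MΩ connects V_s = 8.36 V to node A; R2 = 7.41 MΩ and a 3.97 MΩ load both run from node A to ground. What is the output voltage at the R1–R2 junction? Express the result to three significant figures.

V_out ≈ 3.60 V

The load sits in parallel with R2, giving an effective lower resistance R2' = R2·R_L/(R2+R_L) = 2.585 MΩ.
Now apply the divider: V_out = 8.36 × 0.4305 = 3.599 V.
(Unloaded it would be 5.72 V; the load pulls it down.)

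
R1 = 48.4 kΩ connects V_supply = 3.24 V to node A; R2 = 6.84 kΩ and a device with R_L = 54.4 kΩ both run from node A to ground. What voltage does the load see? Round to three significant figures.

First combine the lower leg with the load: R2 ‖ R_L = 6.076 kΩ.
Now apply the divider: V_out = 3.24 × 0.1115 = 0.3614 V.
(Unloaded it would be 0.401 V; the load pulls it down.)

V_out ≈ 0.361 V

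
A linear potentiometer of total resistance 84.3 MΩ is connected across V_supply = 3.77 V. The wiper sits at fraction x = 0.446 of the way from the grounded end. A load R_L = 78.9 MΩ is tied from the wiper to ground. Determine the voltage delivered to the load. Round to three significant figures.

Split the track: R_lower = x·R_p = 37.60 MΩ, R_upper = (1−x)·R_p = 46.70 MΩ.
(x·R_p) ‖ R_L = 25.46 MΩ.
Loaded-divider output: V_out = 3.77 × 0.3528 = 1.330 V.

V_out ≈ 1.33 V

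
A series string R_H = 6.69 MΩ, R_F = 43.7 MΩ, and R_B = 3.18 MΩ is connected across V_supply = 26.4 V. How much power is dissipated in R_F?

P ≈ 10.6 µW

The common current is I = 26.4/53.57 = 0.4928 µA.
P = I²R = 0.2429 × 43.7 = 10.61 µW.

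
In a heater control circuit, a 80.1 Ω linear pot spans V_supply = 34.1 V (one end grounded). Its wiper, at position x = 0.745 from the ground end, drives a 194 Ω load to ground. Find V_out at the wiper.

The pot divides into 20.43 Ω above the wiper and 59.67 Ω below.
Lower segment in parallel with the load: 59.67 ‖ 194 = 45.64 Ω.
V_out = 34.1 × 45.64/(20.43 + 45.64) = 23.56 V.
(Unloaded: V_out = x·V_supply = 25.4 V.)

V_out ≈ 23.6 V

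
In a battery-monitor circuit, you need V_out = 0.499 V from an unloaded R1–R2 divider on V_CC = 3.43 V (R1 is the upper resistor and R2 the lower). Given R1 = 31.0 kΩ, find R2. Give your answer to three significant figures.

V_out/V_CC = R2/(R1+R2) = 0.1455.
So R2 = R1 · V_out/(V_CC − V_out) = 31.0 × 0.499/(3.43 − 0.499) = 31.0 × 0.1702 = 5.278 kΩ.

R2 ≈ 5.28 kΩ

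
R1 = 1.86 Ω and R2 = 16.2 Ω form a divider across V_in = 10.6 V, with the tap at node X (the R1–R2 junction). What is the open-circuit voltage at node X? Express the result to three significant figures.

V_th ≈ 9.51 V

Open-circuit (no load on X): V_th = V_in · R2/(R1 + R2) = 10.6 × 16.2/(1.860 + 16.2) = 9.508 V.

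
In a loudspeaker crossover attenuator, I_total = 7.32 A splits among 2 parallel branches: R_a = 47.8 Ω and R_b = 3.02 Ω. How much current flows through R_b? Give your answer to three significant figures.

For two parallel branches, I_k = I_total · (other R)/(sum of R).
So I = 7.32 × 47.8/50.82 = 6.885 A.

I ≈ 6.89 A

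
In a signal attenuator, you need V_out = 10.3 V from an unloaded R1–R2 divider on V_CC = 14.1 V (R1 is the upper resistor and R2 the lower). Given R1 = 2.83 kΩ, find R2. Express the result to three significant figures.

R2 ≈ 7.67 kΩ

The divider ratio is R2/(R1+R2) = 10.3/14.1 = 0.7305.
Rearranging, R2 = R1·k/(1−k) = 2.83 × 2.711 = 7.671 kΩ.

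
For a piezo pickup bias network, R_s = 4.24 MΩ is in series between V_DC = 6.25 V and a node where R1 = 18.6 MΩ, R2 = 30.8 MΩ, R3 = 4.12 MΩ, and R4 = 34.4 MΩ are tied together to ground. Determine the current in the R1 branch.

Combine the parallel branches: R_p = (1/18.6 + 1/30.8 + 1/4.12 + 1/34.4)⁻¹ = 2.793 MΩ.
V_A by voltage divider: V_A = 6.25 × 2.793/(4.24 + 2.793) = 2.482 V.
I(R1) = V_A / R1 = 2.482/18.6 = 0.1334 µA.
(Check via current divider: I_total = 0.8886 µA; share G_k/ΣG = 0.1502 → same result.)

I ≈ 0.133 µA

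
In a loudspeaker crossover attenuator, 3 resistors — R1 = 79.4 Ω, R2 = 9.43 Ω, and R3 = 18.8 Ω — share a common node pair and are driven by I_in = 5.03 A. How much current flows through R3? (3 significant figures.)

ΣG = 1/79.4 + 1/9.43 + 1/18.8 = 0.1718.
Current divider: I(R3) = I_in · G_k/ΣG = 5.03 × (0.05319/0.1718) = 5.03 × 0.3096 = 1.557 A.

I ≈ 1.56 A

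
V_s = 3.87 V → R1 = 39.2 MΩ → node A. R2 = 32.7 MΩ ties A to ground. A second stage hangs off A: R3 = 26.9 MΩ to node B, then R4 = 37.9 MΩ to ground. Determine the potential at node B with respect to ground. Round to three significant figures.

Looking into the second stage from A: R3 + R4 = 64.80 MΩ appears in parallel with R2.
Effective lower resistance at A: R2 ‖ 64.80 = 21.73 MΩ.
First divider: V_A = V_s · 21.73/(39.2 + 21.73) = 1.380 V.
V_B = V_A × 0.5849 = 0.8073 V.

V_B ≈ 0.807 V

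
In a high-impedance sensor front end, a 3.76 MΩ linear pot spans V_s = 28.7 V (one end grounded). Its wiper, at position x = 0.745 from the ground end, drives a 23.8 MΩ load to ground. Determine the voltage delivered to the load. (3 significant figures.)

V_out ≈ 20.8 V

Split the track: R_lower = x·R_p = 2.801 MΩ, R_upper = (1−x)·R_p = 0.9588 MΩ.
R_L loads the lower segment: effective lower R = 2.506 MΩ.
Loaded-divider output: V_out = 28.7 × 0.7233 = 20.76 V.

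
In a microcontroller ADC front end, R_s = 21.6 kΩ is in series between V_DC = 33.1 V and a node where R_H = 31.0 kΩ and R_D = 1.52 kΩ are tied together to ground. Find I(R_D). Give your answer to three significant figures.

Combine the parallel branches: R_p = (1/31.0 + 1/1.52)⁻¹ = 1.449 kΩ.
V_A by voltage divider: V_A = 33.1 × 1.449/(21.6 + 1.449) = 2.081 V.
Branch current I = V_A/R_D = 2.081/1.52 = 1.369 mA.
(Equivalently: I_total = 1.436 mA, then current-divider fraction G_k/ΣG = 0.9533.)

I ≈ 1.37 mA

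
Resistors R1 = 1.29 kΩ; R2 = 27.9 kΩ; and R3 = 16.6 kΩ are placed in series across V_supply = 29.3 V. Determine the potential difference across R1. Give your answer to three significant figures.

Series total: ΣR = 1.29 + 27.9 + 16.6 = 45.79 kΩ.
By the voltage-divider rule, V = 29.3 × 1.290/45.79 = 0.8254 V.

V ≈ 0.825 V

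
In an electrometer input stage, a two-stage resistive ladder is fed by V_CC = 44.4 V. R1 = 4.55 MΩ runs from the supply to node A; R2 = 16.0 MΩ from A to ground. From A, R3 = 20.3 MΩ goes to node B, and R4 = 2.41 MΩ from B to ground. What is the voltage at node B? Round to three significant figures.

V_B ≈ 3.17 V

Node A sees R2 in parallel with the series input of stage 2, R3 + R4 = 22.71 MΩ.
Effective lower resistance at A: R2 ‖ 22.71 = 9.387 MΩ.
V_A = 44.4 × 9.387/(4.55 + 9.387) = 29.90 V.
V_B = V_A × 0.1061 = 3.173 V.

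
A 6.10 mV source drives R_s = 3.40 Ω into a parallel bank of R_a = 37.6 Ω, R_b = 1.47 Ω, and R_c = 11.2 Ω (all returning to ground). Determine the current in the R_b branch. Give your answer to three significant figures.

I ≈ 1.12 mA

Parallel bank: R_p = 1/(1/37.6 + 1/1.47 + 1/11.2) = 1.256 Ω.
V_A by voltage divider: V_A = 6.10 × 1.256/(3.40 + 1.256) = 1.646 mV.
I(R_b) = V_A / R_b = 1.646/1.47 = 1.119 mA.
(Equivalently: I_total = 1.310 mA, then current-divider fraction G_k/ΣG = 0.8544.)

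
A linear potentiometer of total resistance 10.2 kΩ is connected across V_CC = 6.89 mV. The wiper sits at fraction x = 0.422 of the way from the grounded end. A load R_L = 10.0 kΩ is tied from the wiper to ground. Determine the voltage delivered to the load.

Lower segment x·R_p = 4.304 kΩ; upper segment (1−x)·R_p = 5.896 kΩ.
Lower segment in parallel with the load: 4.304 ‖ 10.0 = 3.009 kΩ.
V_out = 6.89 × 3.009/(5.896 + 3.009) = 2.328 mV.

V_out ≈ 2.33 mV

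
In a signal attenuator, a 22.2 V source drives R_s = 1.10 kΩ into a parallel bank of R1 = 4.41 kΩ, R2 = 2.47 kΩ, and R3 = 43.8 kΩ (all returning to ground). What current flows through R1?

I ≈ 2.93 mA

Equivalent of the parallel group: R_p = 1.528 kΩ.
Node voltage V_A = V_s · R_p/(R_s + R_p) = 22.2 × 0.5814 = 12.91 V.
I(R1) = V_A / R1 = 12.91/4.41 = 2.927 mA.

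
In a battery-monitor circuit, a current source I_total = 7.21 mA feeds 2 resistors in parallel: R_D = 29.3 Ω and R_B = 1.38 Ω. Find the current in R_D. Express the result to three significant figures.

With just two branches, the current splits inversely with resistance.
So I = 7.21 × 1.38/30.68 = 0.3243 mA.

I ≈ 0.324 mA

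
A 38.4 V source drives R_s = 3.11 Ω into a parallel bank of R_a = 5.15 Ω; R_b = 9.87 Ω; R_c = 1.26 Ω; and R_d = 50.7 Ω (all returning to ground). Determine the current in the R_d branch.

I ≈ 0.170 A

Combine the parallel branches: R_p = (1/5.15 + 1/9.87 + 1/1.26 + 1/50.7)⁻¹ = 0.9018 Ω.
Node voltage V_A = V_supply · R_p/(R_s + R_p) = 38.4 × 0.2248 = 8.632 V.
Branch current I = V_A/R_d = 8.632/50.7 = 0.1703 A.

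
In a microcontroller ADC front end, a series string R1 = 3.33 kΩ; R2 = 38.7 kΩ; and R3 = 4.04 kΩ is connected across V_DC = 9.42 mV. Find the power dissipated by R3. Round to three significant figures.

Series current I = V_DC/ΣR = 9.42/46.07 = 0.2045 µA.
V(R3) = I·R = 0.8261 mV; P = V·I = 0.8261 × 0.2045 = 0.1689 nW.

P ≈ 0.169 nW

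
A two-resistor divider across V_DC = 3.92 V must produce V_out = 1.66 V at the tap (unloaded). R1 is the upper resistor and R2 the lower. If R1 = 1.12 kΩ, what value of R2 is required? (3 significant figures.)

Required fraction k = V_out/V_DC = 0.4235.
R2 = R1 · 0.4235/(1 − 0.4235) = 0.8227 kΩ.

R2 ≈ 0.823 kΩ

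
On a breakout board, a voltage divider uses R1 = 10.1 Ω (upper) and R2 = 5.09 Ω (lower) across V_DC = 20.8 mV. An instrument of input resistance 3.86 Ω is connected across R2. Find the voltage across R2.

V_out ≈ 3.71 mV

The load sits in parallel with R2, giving an effective lower resistance R2' = R2·R_L/(R2+R_L) = 2.195 Ω.
Then V_out = V_DC · R2'/(R1 + R2') = 20.8 × 2.195/12.30 = 3.714 mV.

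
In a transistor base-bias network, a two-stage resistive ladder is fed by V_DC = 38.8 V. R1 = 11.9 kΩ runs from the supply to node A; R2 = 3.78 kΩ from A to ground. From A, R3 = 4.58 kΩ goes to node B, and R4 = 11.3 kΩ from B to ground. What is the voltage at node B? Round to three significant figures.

Looking into the second stage from A: R3 + R4 = 15.88 kΩ appears in parallel with R2.
R2 ‖ (R3+R4) = 3.053 kΩ.
V_A = 38.8 × 3.053/(11.9 + 3.053) = 7.922 V.
V_B = V_A × 0.7116 = 5.637 V.

V_B ≈ 5.64 V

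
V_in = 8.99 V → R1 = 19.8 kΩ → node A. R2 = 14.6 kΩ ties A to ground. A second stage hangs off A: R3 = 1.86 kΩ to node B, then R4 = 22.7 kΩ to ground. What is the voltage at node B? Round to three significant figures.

The second stage (R3 + R4 = 24.56 kΩ) loads node A in parallel with R2.
R2 ‖ (R3+R4) = 9.157 kΩ.
V_A = 8.99 × 9.157/(19.8 + 9.157) = 2.843 V.
V_B = V_A × 0.9243 = 2.628 V.

V_B ≈ 2.63 V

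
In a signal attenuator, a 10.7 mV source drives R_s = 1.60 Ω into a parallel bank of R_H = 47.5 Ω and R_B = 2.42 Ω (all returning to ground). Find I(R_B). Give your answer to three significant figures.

Parallel bank: R_p = 1/(1/47.5 + 1/2.42) = 2.303 Ω.
V_A by voltage divider: V_A = 10.7 × 2.303/(1.60 + 2.303) = 6.313 mV.
I(R_B) = V_A / R_B = 6.313/2.42 = 2.609 mA.

I ≈ 2.61 mA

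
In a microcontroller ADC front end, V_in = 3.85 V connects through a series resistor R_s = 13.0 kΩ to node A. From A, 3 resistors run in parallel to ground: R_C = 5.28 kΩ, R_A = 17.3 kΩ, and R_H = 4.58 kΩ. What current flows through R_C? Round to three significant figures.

I ≈ 0.103 mA

Combine the parallel branches: R_p = (1/5.28 + 1/17.3 + 1/4.58)⁻¹ = 2.148 kΩ.
Node voltage V_A = V_in · R_p/(R_s + R_p) = 3.85 × 0.1418 = 0.5459 V.
Branch current I = V_A/R_C = 0.5459/5.28 = 0.1034 mA.
(Check via current divider: I_total = 0.2542 mA; share G_k/ΣG = 0.4068 → same result.)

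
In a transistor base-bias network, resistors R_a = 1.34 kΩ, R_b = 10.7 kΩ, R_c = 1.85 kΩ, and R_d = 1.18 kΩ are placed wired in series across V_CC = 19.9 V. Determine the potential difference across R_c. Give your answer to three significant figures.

ΣR = 1.34 + 10.7 + 1.85 + 1.18 = 15.07 kΩ.
Voltage divider: V = V_CC · (1.850 / 15.07) = 19.9 × 0.1228 = 2.443 V.

V ≈ 2.44 V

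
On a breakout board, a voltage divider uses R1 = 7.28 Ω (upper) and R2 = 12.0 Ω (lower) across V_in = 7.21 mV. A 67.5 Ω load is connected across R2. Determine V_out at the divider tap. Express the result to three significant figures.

V_out ≈ 4.21 mV

The load sits in parallel with R2, giving an effective lower resistance R2' = R2·R_L/(R2+R_L) = 10.19 Ω.
Voltage divider with the loaded lower leg: V_out = 7.21 × 10.19/(7.28 + 10.19) = 7.21 × 0.5833 = 4.205 mV.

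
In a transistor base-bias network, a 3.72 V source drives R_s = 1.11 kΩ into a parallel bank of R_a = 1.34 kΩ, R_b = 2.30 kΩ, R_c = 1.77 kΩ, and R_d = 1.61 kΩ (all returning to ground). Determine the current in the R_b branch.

I ≈ 0.446 mA

Parallel bank: R_p = 1/(1/1.34 + 1/2.30 + 1/1.77 + 1/1.61) = 0.4225 kΩ.
V_A by voltage divider: V_A = 3.72 × 0.4225/(1.11 + 0.4225) = 1.025 V.
I(R_b) = V_A / R_b = 1.025/2.30 = 0.4459 mA.
(Equivalently: I_total = 2.427 mA, then current-divider fraction G_k/ΣG = 0.1837.)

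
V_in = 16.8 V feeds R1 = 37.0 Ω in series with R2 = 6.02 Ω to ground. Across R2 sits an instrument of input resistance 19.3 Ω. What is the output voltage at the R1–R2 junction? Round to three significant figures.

The load sits in parallel with R2, giving an effective lower resistance R2' = R2·R_L/(R2+R_L) = 4.589 Ω.
Now apply the divider: V_out = 16.8 × 0.1103 = 1.854 V.

V_out ≈ 1.85 V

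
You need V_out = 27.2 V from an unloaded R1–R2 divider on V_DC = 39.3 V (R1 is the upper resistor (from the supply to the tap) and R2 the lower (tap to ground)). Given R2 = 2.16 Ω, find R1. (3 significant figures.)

R1 ≈ 0.961 Ω

Required fraction k = V_out/V_DC = 0.6921.
Rearranging, R1 = R2·(1−k)/k = 2.16 × 0.4449 = 0.9609 Ω.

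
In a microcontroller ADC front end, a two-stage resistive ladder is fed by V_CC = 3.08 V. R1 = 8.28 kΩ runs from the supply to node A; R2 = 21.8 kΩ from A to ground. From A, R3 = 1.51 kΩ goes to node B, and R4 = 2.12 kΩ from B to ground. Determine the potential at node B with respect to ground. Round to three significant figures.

V_B ≈ 0.491 V

Looking into the second stage from A: R3 + R4 = 3.630 kΩ appears in parallel with R2.
R2 ‖ (R3+R4) = 3.112 kΩ.
So V_A = 3.08 × 0.2732 = 0.8413 V.
Then the unloaded second divider: V_B = V_A × R4/(R3+R4) = 0.8413 × 0.5840 = 0.4914 V.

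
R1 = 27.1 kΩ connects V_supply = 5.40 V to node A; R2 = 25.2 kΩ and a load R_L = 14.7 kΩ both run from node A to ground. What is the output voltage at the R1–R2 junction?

V_out ≈ 1.38 V

First combine the lower leg with the load: R2 ‖ R_L = 9.284 kΩ.
Now apply the divider: V_out = 5.40 × 0.2552 = 1.378 V.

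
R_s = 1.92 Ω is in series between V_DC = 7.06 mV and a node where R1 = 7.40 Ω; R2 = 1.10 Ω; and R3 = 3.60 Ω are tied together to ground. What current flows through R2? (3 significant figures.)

Combine the parallel branches: R_p = (1/7.40 + 1/1.10 + 1/3.60)⁻¹ = 0.7564 Ω.
V_A = 7.06 × 0.7564/2.676 = 1.995 mV.
I(R2) = V_A / R2 = 1.995/1.10 = 1.814 mA.

I ≈ 1.81 mA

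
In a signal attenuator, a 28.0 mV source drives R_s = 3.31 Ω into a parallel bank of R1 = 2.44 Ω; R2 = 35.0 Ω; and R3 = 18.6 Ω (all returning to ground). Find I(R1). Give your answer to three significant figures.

Parallel bank: R_p = 1/(1/2.44 + 1/35.0 + 1/18.6) = 2.032 Ω.
V_A by voltage divider: V_A = 28.0 × 2.032/(3.31 + 2.032) = 10.65 mV.
Branch current I = V_A/R1 = 10.65/2.44 = 4.365 mA.

I ≈ 4.36 mA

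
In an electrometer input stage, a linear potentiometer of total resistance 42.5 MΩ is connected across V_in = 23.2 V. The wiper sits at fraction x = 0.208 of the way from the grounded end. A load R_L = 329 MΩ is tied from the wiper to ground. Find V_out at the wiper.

V_out ≈ 4.73 V

The pot divides into 33.66 MΩ above the wiper and 8.840 MΩ below.
(x·R_p) ‖ R_L = 8.609 MΩ.
V_out = 23.2 × 8.609/(33.66 + 8.609) = 4.725 V.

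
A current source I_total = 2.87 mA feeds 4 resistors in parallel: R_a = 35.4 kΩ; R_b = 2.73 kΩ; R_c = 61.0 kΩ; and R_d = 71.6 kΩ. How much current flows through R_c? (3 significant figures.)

I ≈ 0.111 mA

Conductances: ΣG = 1/35.4 + 1/2.73 + 1/61.0 + 1/71.6 = 0.4249 (1/kΩ).
Current divider: I(R_c) = I_total · G_k/ΣG = 2.87 × (0.01639/0.4249) = 2.87 × 0.03858 = 0.1107 mA.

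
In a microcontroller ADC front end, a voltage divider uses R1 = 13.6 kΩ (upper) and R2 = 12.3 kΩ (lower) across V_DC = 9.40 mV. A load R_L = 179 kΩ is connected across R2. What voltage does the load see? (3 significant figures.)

R2 ‖ R_L = (12.3 × 179)/(12.3 + 179) = 11.51 kΩ.
Then V_out = V_DC · R2'/(R1 + R2') = 9.40 × 11.51/25.11 = 4.309 mV.
(Unloaded it would be 4.46 mV; the load pulls it down.)

V_out ≈ 4.31 mV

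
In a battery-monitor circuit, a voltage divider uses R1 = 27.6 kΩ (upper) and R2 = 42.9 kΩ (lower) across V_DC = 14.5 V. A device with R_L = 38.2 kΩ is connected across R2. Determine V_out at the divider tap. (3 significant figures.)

V_out ≈ 6.13 V

First combine the lower leg with the load: R2 ‖ R_L = 20.21 kΩ.
Voltage divider with the loaded lower leg: V_out = 14.5 × 20.21/(27.6 + 20.21) = 14.5 × 0.4227 = 6.129 V.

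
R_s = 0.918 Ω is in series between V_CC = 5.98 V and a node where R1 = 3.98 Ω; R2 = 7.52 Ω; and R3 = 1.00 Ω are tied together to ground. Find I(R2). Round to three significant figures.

I ≈ 0.350 A

Equivalent of the parallel group: R_p = 0.7224 Ω.
V_A by voltage divider: V_A = 5.98 × 0.7224/(0.918 + 0.7224) = 2.634 V.
I(R2) = V_A / R2 = 2.634/7.52 = 0.3502 A.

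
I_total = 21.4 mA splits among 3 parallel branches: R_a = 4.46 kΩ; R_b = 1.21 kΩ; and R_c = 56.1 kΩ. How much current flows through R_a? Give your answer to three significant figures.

Total conductance ΣG = 1/4.46 + 1/1.21 + 1/56.1 = 1.068 (units of 1/kΩ).
By the current-divider rule, I = I_total · G_k/ΣG = 21.4 × 0.2098 = 4.491 mA.

I ≈ 4.49 mA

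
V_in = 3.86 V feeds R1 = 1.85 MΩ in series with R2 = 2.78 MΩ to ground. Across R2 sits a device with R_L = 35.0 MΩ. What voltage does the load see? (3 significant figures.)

V_out ≈ 2.25 V

First combine the lower leg with the load: R2 ‖ R_L = 2.575 MΩ.
Voltage divider with the loaded lower leg: V_out = 3.86 × 2.575/(1.85 + 2.575) = 3.86 × 0.5820 = 2.246 V.
(Unloaded it would be 2.32 V; the load pulls it down.)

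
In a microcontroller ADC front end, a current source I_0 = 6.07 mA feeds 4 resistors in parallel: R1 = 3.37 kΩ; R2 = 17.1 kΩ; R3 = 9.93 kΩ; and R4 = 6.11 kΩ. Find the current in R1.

I ≈ 2.91 mA

Conductances: ΣG = 1/3.37 + 1/17.1 + 1/9.93 + 1/6.11 = 0.6196 (1/kΩ).
By the current-divider rule, I = I_0 · G_k/ΣG = 6.07 × 0.4789 = 2.907 mA.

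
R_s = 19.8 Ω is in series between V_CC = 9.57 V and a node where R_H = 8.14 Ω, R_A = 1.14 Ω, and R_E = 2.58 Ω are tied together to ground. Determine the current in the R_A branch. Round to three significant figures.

Equivalent of the parallel group: R_p = 0.7206 Ω.
Node voltage V_A = V_CC · R_p/(R_s + R_p) = 9.57 × 0.03512 = 0.3361 V.
Branch current I = V_A/R_A = 0.3361/1.14 = 0.2948 A.

I ≈ 0.295 A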